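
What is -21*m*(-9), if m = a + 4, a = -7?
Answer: -567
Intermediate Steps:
m = -3 (m = -7 + 4 = -3)
-21*m*(-9) = -21*(-3)*(-9) = 63*(-9) = -567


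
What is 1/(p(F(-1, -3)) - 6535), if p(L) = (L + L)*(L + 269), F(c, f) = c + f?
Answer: -1/8655 ≈ -0.00011554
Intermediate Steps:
p(L) = 2*L*(269 + L) (p(L) = (2*L)*(269 + L) = 2*L*(269 + L))
1/(p(F(-1, -3)) - 6535) = 1/(2*(-1 - 3)*(269 + (-1 - 3)) - 6535) = 1/(2*(-4)*(269 - 4) - 6535) = 1/(2*(-4)*265 - 6535) = 1/(-2120 - 6535) = 1/(-8655) = -1/8655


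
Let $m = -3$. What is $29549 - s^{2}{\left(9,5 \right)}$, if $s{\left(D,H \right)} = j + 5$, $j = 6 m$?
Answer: $29380$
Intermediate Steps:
$j = -18$ ($j = 6 \left(-3\right) = -18$)
$s{\left(D,H \right)} = -13$ ($s{\left(D,H \right)} = -18 + 5 = -13$)
$29549 - s^{2}{\left(9,5 \right)} = 29549 - \left(-13\right)^{2} = 29549 - 169 = 29380$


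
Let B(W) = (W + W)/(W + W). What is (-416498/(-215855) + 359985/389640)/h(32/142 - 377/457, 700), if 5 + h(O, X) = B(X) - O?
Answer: -519127865694271/618642590276840 ≈ -0.83914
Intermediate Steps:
B(W) = 1 (B(W) = (2*W)/((2*W)) = (2*W)*(1/(2*W)) = 1)
h(O, X) = -4 - O (h(O, X) = -5 + (1 - O) = -4 - O)
(-416498/(-215855) + 359985/389640)/h(32/142 - 377/457, 700) = (-416498/(-215855) + 359985/389640)/(-4 - (32/142 - 377/457)) = (-416498*(-1/215855) + 359985*(1/389640))/(-4 - (32*(1/142) - 377*1/457)) = (416498/215855 + 23999/25976)/(-4 - (16/71 - 377/457)) = 15999256193/(5607049480*(-4 - 1*(-19455/32447))) = 15999256193/(5607049480*(-4 + 19455/32447)) = 15999256193/(5607049480*(-110333/32447)) = (15999256193/5607049480)*(-32447/110333) = -519127865694271/618642590276840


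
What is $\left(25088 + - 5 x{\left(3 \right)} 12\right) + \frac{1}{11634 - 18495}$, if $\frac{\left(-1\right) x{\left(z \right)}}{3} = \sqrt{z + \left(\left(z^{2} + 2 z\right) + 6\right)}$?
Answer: $\frac{172128767}{6861} + 360 \sqrt{6} \approx 25970.0$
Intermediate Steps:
$x{\left(z \right)} = - 3 \sqrt{6 + z^{2} + 3 z}$ ($x{\left(z \right)} = - 3 \sqrt{z + \left(\left(z^{2} + 2 z\right) + 6\right)} = - 3 \sqrt{z + \left(6 + z^{2} + 2 z\right)} = - 3 \sqrt{6 + z^{2} + 3 z}$)
$\left(25088 + - 5 x{\left(3 \right)} 12\right) + \frac{1}{11634 - 18495} = \left(25088 + - 5 \left(- 3 \sqrt{6 + 3^{2} + 3 \cdot 3}\right) 12\right) + \frac{1}{11634 - 18495} = \left(25088 + - 5 \left(- 3 \sqrt{6 + 9 + 9}\right) 12\right) + \frac{1}{-6861} = \left(25088 + - 5 \left(- 3 \sqrt{24}\right) 12\right) - \frac{1}{6861} = \left(25088 + - 5 \left(- 3 \cdot 2 \sqrt{6}\right) 12\right) - \frac{1}{6861} = \left(25088 + - 5 \left(- 6 \sqrt{6}\right) 12\right) - \frac{1}{6861} = \left(25088 + 30 \sqrt{6} \cdot 12\right) - \frac{1}{6861} = \left(25088 + 360 \sqrt{6}\right) - \frac{1}{6861} = \frac{172128767}{6861} + 360 \sqrt{6}$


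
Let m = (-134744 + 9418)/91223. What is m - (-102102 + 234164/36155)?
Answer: 48103373202504/471166795 ≈ 1.0209e+5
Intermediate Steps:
m = -125326/91223 (m = -125326*1/91223 = -125326/91223 ≈ -1.3738)
m - (-102102 + 234164/36155) = -125326/91223 - (-102102 + 234164/36155) = -125326/91223 - (-102102 + 234164*(1/36155)) = -125326/91223 - (-102102 + 33452/5165) = -125326/91223 - 1*(-527323378/5165) = -125326/91223 + 527323378/5165 = 48103373202504/471166795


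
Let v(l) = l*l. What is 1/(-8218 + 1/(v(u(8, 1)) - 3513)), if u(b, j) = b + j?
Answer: -3432/28204177 ≈ -0.00012168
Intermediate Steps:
v(l) = l²
1/(-8218 + 1/(v(u(8, 1)) - 3513)) = 1/(-8218 + 1/((8 + 1)² - 3513)) = 1/(-8218 + 1/(9² - 3513)) = 1/(-8218 + 1/(81 - 3513)) = 1/(-8218 + 1/(-3432)) = 1/(-8218 - 1/3432) = 1/(-28204177/3432) = -3432/28204177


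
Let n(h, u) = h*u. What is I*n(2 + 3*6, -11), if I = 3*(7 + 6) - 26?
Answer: -2860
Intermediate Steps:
I = 13 (I = 3*13 - 26 = 39 - 26 = 13)
I*n(2 + 3*6, -11) = 13*((2 + 3*6)*(-11)) = 13*((2 + 18)*(-11)) = 13*(20*(-11)) = 13*(-220) = -2860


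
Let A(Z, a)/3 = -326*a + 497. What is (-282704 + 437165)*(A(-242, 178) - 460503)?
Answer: -97788641256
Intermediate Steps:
A(Z, a) = 1491 - 978*a (A(Z, a) = 3*(-326*a + 497) = 3*(497 - 326*a) = 1491 - 978*a)
(-282704 + 437165)*(A(-242, 178) - 460503) = (-282704 + 437165)*((1491 - 978*178) - 460503) = 154461*((1491 - 174084) - 460503) = 154461*(-172593 - 460503) = 154461*(-633096) = -97788641256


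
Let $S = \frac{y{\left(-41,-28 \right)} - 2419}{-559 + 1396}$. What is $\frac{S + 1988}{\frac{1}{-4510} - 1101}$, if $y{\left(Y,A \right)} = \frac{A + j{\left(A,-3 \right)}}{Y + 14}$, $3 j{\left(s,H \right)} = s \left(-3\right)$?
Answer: $- \frac{7493531870}{4156132707} \approx -1.803$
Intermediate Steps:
$j{\left(s,H \right)} = - s$ ($j{\left(s,H \right)} = \frac{s \left(-3\right)}{3} = \frac{\left(-3\right) s}{3} = - s$)
$y{\left(Y,A \right)} = 0$ ($y{\left(Y,A \right)} = \frac{A - A}{Y + 14} = \frac{0}{14 + Y} = 0$)
$S = - \frac{2419}{837}$ ($S = \frac{0 - 2419}{-559 + 1396} = - \frac{2419}{837} \approx -2.8901$)
$\frac{S + 1988}{\frac{1}{-4510} - 1101} = \frac{- \frac{2419}{837} + 1988}{\frac{1}{-4510} - 1101} = \frac{1661537}{837 \left(- \frac{1}{4510} - 1101\right)} = \frac{1661537}{837 \left(- \frac{4965511}{4510}\right)} = \frac{1661537}{837} \left(- \frac{4510}{4965511}\right) = - \frac{7493531870}{4156132707}$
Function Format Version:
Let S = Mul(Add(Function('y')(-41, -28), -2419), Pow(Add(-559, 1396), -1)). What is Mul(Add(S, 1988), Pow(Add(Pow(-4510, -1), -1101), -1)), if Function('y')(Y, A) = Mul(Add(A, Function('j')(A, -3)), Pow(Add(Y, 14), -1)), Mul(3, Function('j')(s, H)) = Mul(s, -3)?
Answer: Rational(-7493531870, 4156132707) ≈ -1.8030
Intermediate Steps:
Function('j')(s, H) = Mul(-1, s) (Function('j')(s, H) = Mul(Rational(1, 3), Mul(s, -3)) = Mul(Rational(1, 3), Mul(-3, s)) = Mul(-1, s))
Function('y')(Y, A) = 0 (Function('y')(Y, A) = Mul(Add(A, Mul(-1, A)), Pow(Add(Y, 14), -1)) = Mul(0, Pow(Add(14, Y), -1)) = 0)
S = Rational(-2419, 837) (S = Mul(Add(0, -2419), Pow(Add(-559, 1396), -1)) = Mul(-2419, Pow(837, -1)) = Mul(-2419, Rational(1, 837)) = Rational(-2419, 837) ≈ -2.8901)
Mul(Add(S, 1988), Pow(Add(Pow(-4510, -1), -1101), -1)) = Mul(Add(Rational(-2419, 837), 1988), Pow(Add(Pow(-4510, -1), -1101), -1)) = Mul(Rational(1661537, 837), Pow(Add(Rational(-1, 4510), -1101), -1)) = Mul(Rational(1661537, 837), Pow(Rational(-4965511, 4510), -1)) = Mul(Rational(1661537, 837), Rational(-4510, 4965511)) = Rational(-7493531870, 4156132707)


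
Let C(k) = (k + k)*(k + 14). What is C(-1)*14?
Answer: -364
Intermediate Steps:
C(k) = 2*k*(14 + k) (C(k) = (2*k)*(14 + k) = 2*k*(14 + k))
C(-1)*14 = (2*(-1)*(14 - 1))*14 = (2*(-1)*13)*14 = -26*14 = -364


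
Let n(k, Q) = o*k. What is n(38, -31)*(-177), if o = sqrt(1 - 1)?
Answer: 0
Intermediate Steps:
o = 0 (o = sqrt(0) = 0)
n(k, Q) = 0 (n(k, Q) = 0*k = 0)
n(38, -31)*(-177) = 0*(-177) = 0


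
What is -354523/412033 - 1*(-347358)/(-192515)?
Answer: -763082867/286362935 ≈ -2.6647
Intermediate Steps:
-354523/412033 - 1*(-347358)/(-192515) = -354523*1/412033 + 347358*(-1/192515) = -354523/412033 - 1254/695 = -763082867/286362935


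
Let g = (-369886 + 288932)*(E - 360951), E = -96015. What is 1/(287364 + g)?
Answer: 1/36993512928 ≈ 2.7032e-11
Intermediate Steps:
g = 36993225564 (g = (-369886 + 288932)*(-96015 - 360951) = -80954*(-456966) = 36993225564)
1/(287364 + g) = 1/(287364 + 36993225564) = 1/36993512928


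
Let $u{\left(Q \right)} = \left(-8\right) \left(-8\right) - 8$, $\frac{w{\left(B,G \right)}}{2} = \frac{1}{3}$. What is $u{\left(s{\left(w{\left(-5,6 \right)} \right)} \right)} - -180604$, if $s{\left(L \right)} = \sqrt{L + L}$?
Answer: $180660$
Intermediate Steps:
$w{\left(B,G \right)} = \frac{2}{3}$
$s{\left(L \right)} = \sqrt{2} \sqrt{L}$ ($s{\left(L \right)} = \sqrt{2 L} = \sqrt{2} \sqrt{L}$)
$u{\left(Q \right)} = 56$ ($u{\left(Q \right)} = 64 - 8 = 56$)
$u{\left(s{\left(w{\left(-5,6 \right)} \right)} \right)} - -180604 = 56 - -180604 = 56 + 180604 = 180660$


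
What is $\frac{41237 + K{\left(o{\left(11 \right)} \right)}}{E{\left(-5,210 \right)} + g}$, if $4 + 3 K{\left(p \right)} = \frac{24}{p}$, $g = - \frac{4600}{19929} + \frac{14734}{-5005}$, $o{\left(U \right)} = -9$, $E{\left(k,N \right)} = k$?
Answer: $- \frac{135591701245}{26880663} \approx -5044.2$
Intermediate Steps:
$g = - \frac{3479746}{1096095}$ ($g = \left(-4600\right) \frac{1}{19929} + 14734 \left(- \frac{1}{5005}\right) = - \frac{4600}{19929} - \frac{14734}{5005} = - \frac{3479746}{1096095} \approx -3.1747$)
$K{\left(p \right)} = - \frac{4}{3} + \frac{8}{p}$ ($K{\left(p \right)} = - \frac{4}{3} + \frac{24 \frac{1}{p}}{3} = - \frac{4}{3} + \frac{8}{p}$)
$\frac{41237 + K{\left(o{\left(11 \right)} \right)}}{E{\left(-5,210 \right)} + g} = \frac{41237 - \left(\frac{4}{3} - \frac{8}{-9}\right)}{-5 - \frac{3479746}{1096095}} = \frac{41237 + \left(- \frac{4}{3} + 8 \left(- \frac{1}{9}\right)\right)}{- \frac{8960221}{1096095}} = \left(41237 - \frac{20}{9}\right) \left(- \frac{1096095}{8960221}\right) = \frac{371113}{9} \left(- \frac{1096095}{8960221}\right) = - \frac{135591701245}{26880663}$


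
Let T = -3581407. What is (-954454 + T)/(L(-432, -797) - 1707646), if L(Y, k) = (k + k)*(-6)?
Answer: 4535861/1698082 ≈ 2.6712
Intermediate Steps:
L(Y, k) = -12*k (L(Y, k) = (2*k)*(-6) = -12*k)
(-954454 + T)/(L(-432, -797) - 1707646) = (-954454 - 3581407)/(-12*(-797) - 1707646) = -4535861/(9564 - 1707646) = -4535861/(-1698082) = -4535861*(-1/1698082) = 4535861/1698082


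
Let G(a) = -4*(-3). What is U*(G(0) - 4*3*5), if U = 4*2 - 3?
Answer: -240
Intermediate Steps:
G(a) = 12
U = 5 (U = 8 - 3 = 5)
U*(G(0) - 4*3*5) = 5*(12 - 4*3*5) = 5*(12 - 12*5) = 5*(12 - 60) = 5*(-48) = -240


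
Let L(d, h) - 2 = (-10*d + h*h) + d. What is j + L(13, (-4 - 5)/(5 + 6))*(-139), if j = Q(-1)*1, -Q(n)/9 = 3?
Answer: 1919659/121 ≈ 15865.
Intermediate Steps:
Q(n) = -27 (Q(n) = -9*3 = -27)
L(d, h) = 2 + h² - 9*d (L(d, h) = 2 + ((-10*d + h*h) + d) = 2 + ((-10*d + h²) + d) = 2 + ((h² - 10*d) + d) = 2 + (h² - 9*d) = 2 + h² - 9*d)
j = -27 (j = -27*1 = -27)
j + L(13, (-4 - 5)/(5 + 6))*(-139) = -27 + (2 + ((-4 - 5)/(5 + 6))² - 9*13)*(-139) = -27 + (2 + (-9/11)² - 117)*(-139) = -27 + (2 + 81/121 - 117)*(-139) = -27 - 13834/121*(-139) = -27 + 1922926/121 = 1919659/121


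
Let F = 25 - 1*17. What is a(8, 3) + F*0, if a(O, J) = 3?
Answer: 3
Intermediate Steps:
F = 8 (F = 25 - 17 = 8)
a(8, 3) + F*0 = 3 + 8*0 = 3 + 0 = 3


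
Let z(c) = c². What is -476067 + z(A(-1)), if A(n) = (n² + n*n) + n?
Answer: -476066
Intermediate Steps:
A(n) = n + 2*n² (A(n) = (n² + n²) + n = 2*n² + n = n + 2*n²)
-476067 + z(A(-1)) = -476067 + (-(1 + 2*(-1)))² = -476067 + (-(1 - 2))² = -476067 + (-1*(-1))² = -476067 + 1² = -476067 + 1 = -476066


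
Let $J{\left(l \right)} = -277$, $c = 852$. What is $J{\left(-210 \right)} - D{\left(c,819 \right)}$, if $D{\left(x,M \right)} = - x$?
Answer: $575$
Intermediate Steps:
$J{\left(-210 \right)} - D{\left(c,819 \right)} = -277 - \left(-1\right) 852 = -277 - -852 = -277 + 852 = 575$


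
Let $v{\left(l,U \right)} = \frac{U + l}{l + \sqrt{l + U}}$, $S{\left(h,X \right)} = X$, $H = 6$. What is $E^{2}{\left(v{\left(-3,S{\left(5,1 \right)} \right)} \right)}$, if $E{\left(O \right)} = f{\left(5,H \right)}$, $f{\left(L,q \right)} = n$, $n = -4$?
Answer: $16$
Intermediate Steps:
$f{\left(L,q \right)} = -4$
$v{\left(l,U \right)} = \frac{U + l}{l + \sqrt{U + l}}$
$E{\left(O \right)} = -4$
$E^{2}{\left(v{\left(-3,S{\left(5,1 \right)} \right)} \right)} = \left(-4\right)^{2} = 16$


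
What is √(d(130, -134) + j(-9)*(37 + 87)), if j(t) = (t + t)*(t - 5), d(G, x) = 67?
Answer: √31315 ≈ 176.96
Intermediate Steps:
j(t) = 2*t*(-5 + t) (j(t) = (2*t)*(-5 + t) = 2*t*(-5 + t))
√(d(130, -134) + j(-9)*(37 + 87)) = √(67 + (2*(-9)*(-5 - 9))*(37 + 87)) = √(67 + (2*(-9)*(-14))*124) = √(67 + 252*124) = √(67 + 31248) = √31315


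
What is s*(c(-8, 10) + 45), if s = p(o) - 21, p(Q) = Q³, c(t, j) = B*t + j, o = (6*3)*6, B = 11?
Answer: -41569803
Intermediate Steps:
o = 108 (o = 18*6 = 108)
c(t, j) = j + 11*t (c(t, j) = 11*t + j = j + 11*t)
s = 1259691 (s = 108³ - 21 = 1259712 - 21 = 1259691)
s*(c(-8, 10) + 45) = 1259691*((10 + 11*(-8)) + 45) = 1259691*((10 - 88) + 45) = 1259691*(-78 + 45) = 1259691*(-33) = -41569803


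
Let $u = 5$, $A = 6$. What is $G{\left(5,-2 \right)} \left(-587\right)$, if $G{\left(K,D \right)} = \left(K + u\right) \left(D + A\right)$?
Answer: $-23480$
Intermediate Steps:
$G{\left(K,D \right)} = \left(5 + K\right) \left(6 + D\right)$ ($G{\left(K,D \right)} = \left(K + 5\right) \left(D + 6\right) = \left(5 + K\right) \left(6 + D\right)$)
$G{\left(5,-2 \right)} \left(-587\right) = \left(30 + 5 \left(-2\right) + 6 \cdot 5 - 10\right) \left(-587\right) = \left(30 - 10 + 30 - 10\right) \left(-587\right) = 40 \left(-587\right) = -23480$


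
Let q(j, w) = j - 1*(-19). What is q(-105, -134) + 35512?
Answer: 35426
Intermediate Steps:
q(j, w) = 19 + j (q(j, w) = j + 19 = 19 + j)
q(-105, -134) + 35512 = (19 - 105) + 35512 = -86 + 35512 = 35426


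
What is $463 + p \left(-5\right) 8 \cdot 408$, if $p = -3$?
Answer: $49423$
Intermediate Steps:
$463 + p \left(-5\right) 8 \cdot 408 = 463 + \left(-3\right) \left(-5\right) 8 \cdot 408 = 463 + 15 \cdot 8 \cdot 408 = 463 + 120 \cdot 408 = 463 + 48960 = 49423$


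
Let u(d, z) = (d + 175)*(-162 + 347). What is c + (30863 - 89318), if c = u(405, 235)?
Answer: 48845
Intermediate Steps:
u(d, z) = 32375 + 185*d (u(d, z) = (175 + d)*185 = 32375 + 185*d)
c = 107300 (c = 32375 + 185*405 = 32375 + 74925 = 107300)
c + (30863 - 89318) = 107300 + (30863 - 89318) = 107300 - 58455 = 48845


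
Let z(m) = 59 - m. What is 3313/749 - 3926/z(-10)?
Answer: -2711977/51681 ≈ -52.475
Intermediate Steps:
3313/749 - 3926/z(-10) = 3313/749 - 3926/(59 - 1*(-10)) = 3313*(1/749) - 3926/(59 + 10) = 3313/749 - 3926/69 = -2711977/51681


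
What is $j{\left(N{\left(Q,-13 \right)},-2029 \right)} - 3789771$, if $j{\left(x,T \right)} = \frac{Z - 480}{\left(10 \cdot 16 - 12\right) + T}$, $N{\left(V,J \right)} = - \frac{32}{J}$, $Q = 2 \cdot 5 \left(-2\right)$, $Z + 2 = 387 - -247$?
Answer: $- \frac{375187337}{99} \approx -3.7898 \cdot 10^{6}$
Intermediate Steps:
$Z = 632$ ($Z = -2 + \left(387 - -247\right) = -2 + \left(387 + 247\right) = -2 + 634 = 632$)
$Q = -20$ ($Q = 10 \left(-2\right) = -20$)
$j{\left(x,T \right)} = \frac{152}{148 + T}$ ($j{\left(x,T \right)} = \frac{632 - 480}{\left(10 \cdot 16 - 12\right) + T} = \frac{152}{\left(160 - 12\right) + T} = \frac{152}{148 + T}$)
$j{\left(N{\left(Q,-13 \right)},-2029 \right)} - 3789771 = \frac{152}{148 - 2029} - 3789771 = \frac{152}{-1881} - 3789771 = 152 \left(- \frac{1}{1881}\right) - 3789771 = - \frac{8}{99} - 3789771 = - \frac{375187337}{99}$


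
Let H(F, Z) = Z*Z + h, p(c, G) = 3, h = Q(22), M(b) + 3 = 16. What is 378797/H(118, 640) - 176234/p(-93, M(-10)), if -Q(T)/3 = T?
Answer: -72172678565/1228602 ≈ -58744.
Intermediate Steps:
Q(T) = -3*T
M(b) = 13 (M(b) = -3 + 16 = 13)
h = -66 (h = -3*22 = -66)
H(F, Z) = -66 + Z² (H(F, Z) = Z*Z - 66 = Z² - 66 = -66 + Z²)
378797/H(118, 640) - 176234/p(-93, M(-10)) = 378797/(-66 + 640²) - 176234/3 = 378797/(-66 + 409600) - 176234*⅓ = 378797/409534 - 176234/3 = -72172678565/1228602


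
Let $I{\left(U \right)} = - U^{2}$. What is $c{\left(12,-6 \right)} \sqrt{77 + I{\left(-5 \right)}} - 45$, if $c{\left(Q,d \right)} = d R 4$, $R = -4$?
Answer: $-45 + 192 \sqrt{13} \approx 647.27$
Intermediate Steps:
$c{\left(Q,d \right)} = - 16 d$ ($c{\left(Q,d \right)} = d \left(-4\right) 4 = - 4 d 4 = - 16 d$)
$c{\left(12,-6 \right)} \sqrt{77 + I{\left(-5 \right)}} - 45 = \left(-16\right) \left(-6\right) \sqrt{77 - \left(-5\right)^{2}} - 45 = 96 \sqrt{77 - 25} - 45 = 96 \sqrt{52} - 45 = 96 \cdot 2 \sqrt{13} - 45 = 192 \sqrt{13} - 45 = -45 + 192 \sqrt{13}$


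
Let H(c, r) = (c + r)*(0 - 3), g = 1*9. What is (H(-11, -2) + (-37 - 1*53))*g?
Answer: -459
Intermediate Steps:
g = 9
H(c, r) = -3*c - 3*r (H(c, r) = (c + r)*(-3) = -3*c - 3*r)
(H(-11, -2) + (-37 - 1*53))*g = ((-3*(-11) - 3*(-2)) + (-37 - 1*53))*9 = ((33 + 6) + (-37 - 53))*9 = (39 - 90)*9 = -51*9 = -459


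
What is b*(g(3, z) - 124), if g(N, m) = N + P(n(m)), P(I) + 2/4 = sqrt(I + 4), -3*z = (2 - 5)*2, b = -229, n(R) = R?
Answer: 55647/2 - 229*sqrt(6) ≈ 27263.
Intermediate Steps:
z = 2 (z = -(2 - 5)*2/3 = -(-1)*2 = -1/3*(-6) = 2)
P(I) = -1/2 + sqrt(4 + I) (P(I) = -1/2 + sqrt(I + 4) = -1/2 + sqrt(4 + I))
g(N, m) = -1/2 + N + sqrt(4 + m) (g(N, m) = N + (-1/2 + sqrt(4 + m)) = -1/2 + N + sqrt(4 + m))
b*(g(3, z) - 124) = -229*((-1/2 + 3 + sqrt(4 + 2)) - 124) = -229*((-1/2 + 3 + sqrt(6)) - 124) = -229*((5/2 + sqrt(6)) - 124) = -229*(-243/2 + sqrt(6)) = 55647/2 - 229*sqrt(6)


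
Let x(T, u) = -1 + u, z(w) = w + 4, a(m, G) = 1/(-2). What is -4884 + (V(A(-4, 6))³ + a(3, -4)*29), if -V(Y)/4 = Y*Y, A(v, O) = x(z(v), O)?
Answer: -2009797/2 ≈ -1.0049e+6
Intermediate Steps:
a(m, G) = -½
z(w) = 4 + w
A(v, O) = -1 + O
V(Y) = -4*Y² (V(Y) = -4*Y*Y = -4*Y²)
-4884 + (V(A(-4, 6))³ + a(3, -4)*29) = -4884 + ((-4*(-1 + 6)²)³ - ½*29) = -4884 + ((-4*5²)³ - 29/2) = -4884 + ((-4*25)³ - 29/2) = -4884 + ((-100)³ - 29/2) = -4884 + (-1000000 - 29/2) = -4884 - 2000029/2 = -2009797/2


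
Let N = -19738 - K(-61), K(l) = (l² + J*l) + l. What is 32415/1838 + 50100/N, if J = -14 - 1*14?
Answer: 360863595/23072414 ≈ 15.640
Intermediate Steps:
J = -28 (J = -14 - 14 = -28)
K(l) = l² - 27*l (K(l) = (l² - 28*l) + l = l² - 27*l)
N = -25106 (N = -19738 - (-61)*(-27 - 61) = -19738 - (-61)*(-88) = -19738 - 1*5368 = -19738 - 5368 = -25106)
32415/1838 + 50100/N = 32415/1838 + 50100/(-25106) = 32415*(1/1838) + 50100*(-1/25106) = 32415/1838 - 25050/12553 = 360863595/23072414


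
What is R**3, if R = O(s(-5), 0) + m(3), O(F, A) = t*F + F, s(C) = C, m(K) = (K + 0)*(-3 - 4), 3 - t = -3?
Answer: -175616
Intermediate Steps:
t = 6 (t = 3 - 1*(-3) = 3 + 3 = 6)
m(K) = -7*K (m(K) = K*(-7) = -7*K)
O(F, A) = 7*F (O(F, A) = 6*F + F = 7*F)
R = -56 (R = 7*(-5) - 7*3 = -35 - 21 = -56)
R**3 = (-56)**3 = -175616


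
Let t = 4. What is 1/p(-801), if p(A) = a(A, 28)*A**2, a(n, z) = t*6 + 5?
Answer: 1/18606429 ≈ 5.3745e-8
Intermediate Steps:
a(n, z) = 29 (a(n, z) = 4*6 + 5 = 24 + 5 = 29)
p(A) = 29*A**2
1/p(-801) = 1/(29*(-801)**2) = 1/(29*641601) = 1/18606429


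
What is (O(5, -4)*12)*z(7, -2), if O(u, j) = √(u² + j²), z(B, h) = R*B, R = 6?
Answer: 504*√41 ≈ 3227.2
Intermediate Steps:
z(B, h) = 6*B
O(u, j) = √(j² + u²)
(O(5, -4)*12)*z(7, -2) = (√((-4)² + 5²)*12)*(6*7) = (√(16 + 25)*12)*42 = (√41*12)*42 = (12*√41)*42 = 504*√41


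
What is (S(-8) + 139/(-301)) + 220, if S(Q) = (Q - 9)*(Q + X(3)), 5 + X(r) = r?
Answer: 117251/301 ≈ 389.54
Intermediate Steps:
X(r) = -5 + r
S(Q) = (-9 + Q)*(-2 + Q) (S(Q) = (Q - 9)*(Q + (-5 + 3)) = (-9 + Q)*(Q - 2) = (-9 + Q)*(-2 + Q))
(S(-8) + 139/(-301)) + 220 = ((18 + (-8)² - 11*(-8)) + 139/(-301)) + 220 = ((18 + 64 + 88) + 139*(-1/301)) + 220 = (170 - 139/301) + 220 = 51031/301 + 220 = 117251/301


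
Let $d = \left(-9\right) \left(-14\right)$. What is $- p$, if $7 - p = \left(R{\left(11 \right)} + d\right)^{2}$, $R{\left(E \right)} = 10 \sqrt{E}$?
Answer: $16969 + 2520 \sqrt{11} \approx 25327.0$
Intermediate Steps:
$d = 126$
$p = 7 - \left(126 + 10 \sqrt{11}\right)^{2}$ ($p = 7 - \left(10 \sqrt{11} + 126\right)^{2} = 7 - \left(126 + 10 \sqrt{11}\right)^{2} \approx -25327.0$)
$- p = - (-16969 - 2520 \sqrt{11}) = 16969 + 2520 \sqrt{11}$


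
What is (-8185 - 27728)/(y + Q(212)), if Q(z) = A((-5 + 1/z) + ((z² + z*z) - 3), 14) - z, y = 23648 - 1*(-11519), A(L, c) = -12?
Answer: -35913/34943 ≈ -1.0278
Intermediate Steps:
y = 35167 (y = 23648 + 11519 = 35167)
Q(z) = -12 - z
(-8185 - 27728)/(y + Q(212)) = (-8185 - 27728)/(35167 + (-12 - 1*212)) = -35913/(35167 + (-12 - 212)) = -35913/(35167 - 224) = -35913/34943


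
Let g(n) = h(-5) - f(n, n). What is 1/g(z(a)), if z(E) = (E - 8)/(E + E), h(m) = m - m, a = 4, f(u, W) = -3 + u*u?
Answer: 4/11 ≈ 0.36364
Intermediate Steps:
f(u, W) = -3 + u²
h(m) = 0
z(E) = (-8 + E)/(2*E) (z(E) = (-8 + E)/((2*E)) = (-8 + E)*(1/(2*E)) = (-8 + E)/(2*E))
g(n) = 3 - n² (g(n) = 0 - (-3 + n²) = 0 + (3 - n²) = 3 - n²)
1/g(z(a)) = 1/(3 - ((½)*(-8 + 4)/4)²) = 1/(3 - ((½)*(¼)*(-4))²) = 1/(3 - (-½)²) = 1/(3 - 1*¼) = 1/(3 - ¼) = 1/(11/4) = 4/11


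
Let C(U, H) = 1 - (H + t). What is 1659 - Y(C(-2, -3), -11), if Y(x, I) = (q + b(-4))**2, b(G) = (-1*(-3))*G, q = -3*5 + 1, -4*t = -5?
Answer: 983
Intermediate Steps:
t = 5/4 (t = -1/4*(-5) = 5/4 ≈ 1.2500)
q = -14 (q = -15 + 1 = -14)
C(U, H) = -1/4 - H (C(U, H) = 1 - (H + 5/4) = 1 - (5/4 + H) = 1 + (-5/4 - H) = -1/4 - H)
b(G) = 3*G
Y(x, I) = 676 (Y(x, I) = (-14 + 3*(-4))**2 = (-14 - 12)**2 = (-26)**2 = 676)
1659 - Y(C(-2, -3), -11) = 1659 - 1*676 = 1659 - 676 = 983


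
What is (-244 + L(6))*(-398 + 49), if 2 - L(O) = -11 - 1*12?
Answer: 76431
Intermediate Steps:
L(O) = 25 (L(O) = 2 - (-11 - 1*12) = 2 - (-11 - 12) = 2 - 1*(-23) = 2 + 23 = 25)
(-244 + L(6))*(-398 + 49) = (-244 + 25)*(-398 + 49) = -219*(-349) = 76431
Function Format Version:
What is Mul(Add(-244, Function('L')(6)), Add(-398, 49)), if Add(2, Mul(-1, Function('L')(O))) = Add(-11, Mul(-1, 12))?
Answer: 76431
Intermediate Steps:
Function('L')(O) = 25 (Function('L')(O) = Add(2, Mul(-1, Add(-11, Mul(-1, 12)))) = Add(2, Mul(-1, Add(-11, -12))) = Add(2, Mul(-1, -23)) = Add(2, 23) = 25)
Mul(Add(-244, Function('L')(6)), Add(-398, 49)) = Mul(Add(-244, 25), Add(-398, 49)) = Mul(-219, -349) = 76431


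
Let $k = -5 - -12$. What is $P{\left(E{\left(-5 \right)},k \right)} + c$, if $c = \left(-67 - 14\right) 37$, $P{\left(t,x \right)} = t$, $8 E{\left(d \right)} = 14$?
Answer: $- \frac{11981}{4} \approx -2995.3$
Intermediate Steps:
$E{\left(d \right)} = \frac{7}{4}$ ($E{\left(d \right)} = \frac{1}{8} \cdot 14 = \frac{7}{4}$)
$k = 7$ ($k = -5 + 12 = 7$)
$c = -2997$ ($c = \left(-81\right) 37 = -2997$)
$P{\left(E{\left(-5 \right)},k \right)} + c = \frac{7}{4} - 2997 = - \frac{11981}{4}$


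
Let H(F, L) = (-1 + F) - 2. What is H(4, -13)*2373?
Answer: 2373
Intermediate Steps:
H(F, L) = -3 + F
H(4, -13)*2373 = (-3 + 4)*2373 = 1*2373 = 2373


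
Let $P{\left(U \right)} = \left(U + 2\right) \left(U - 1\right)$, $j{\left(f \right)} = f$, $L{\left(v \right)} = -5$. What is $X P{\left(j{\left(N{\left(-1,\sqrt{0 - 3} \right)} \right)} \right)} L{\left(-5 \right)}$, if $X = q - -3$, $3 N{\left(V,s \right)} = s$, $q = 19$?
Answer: $\frac{770}{3} - \frac{110 i \sqrt{3}}{3} \approx 256.67 - 63.509 i$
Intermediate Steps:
$N{\left(V,s \right)} = \frac{s}{3}$
$P{\left(U \right)} = \left(-1 + U\right) \left(2 + U\right)$ ($P{\left(U \right)} = \left(2 + U\right) \left(-1 + U\right) = \left(-1 + U\right) \left(2 + U\right)$)
$X = 22$ ($X = 19 - -3 = 19 + 3 = 22$)
$X P{\left(j{\left(N{\left(-1,\sqrt{0 - 3} \right)} \right)} \right)} L{\left(-5 \right)} = 22 \left(-2 + \frac{\sqrt{0 - 3}}{3} + \left(\frac{\sqrt{0 - 3}}{3}\right)^{2}\right) \left(-5\right) = 22 \left(-2 + \frac{\sqrt{-3}}{3} + \left(\frac{\sqrt{-3}}{3}\right)^{2}\right) \left(-5\right) = 22 \left(-2 + \frac{i \sqrt{3}}{3} + \left(\frac{i \sqrt{3}}{3}\right)^{2}\right) \left(-5\right) = 22 \left(-2 + \frac{i \sqrt{3}}{3} - \frac{1}{3}\right) \left(-5\right) = 22 \left(- \frac{7}{3} + \frac{i \sqrt{3}}{3}\right) \left(-5\right) = \left(- \frac{154}{3} + \frac{22 i \sqrt{3}}{3}\right) \left(-5\right) = \frac{770}{3} - \frac{110 i \sqrt{3}}{3}$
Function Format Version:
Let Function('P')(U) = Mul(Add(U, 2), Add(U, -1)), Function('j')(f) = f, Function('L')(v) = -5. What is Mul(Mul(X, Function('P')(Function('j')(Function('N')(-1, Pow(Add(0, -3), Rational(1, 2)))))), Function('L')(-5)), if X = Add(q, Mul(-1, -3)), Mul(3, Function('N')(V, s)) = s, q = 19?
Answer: Add(Rational(770, 3), Mul(Rational(-110, 3), I, Pow(3, Rational(1, 2)))) ≈ Add(256.67, Mul(-63.509, I))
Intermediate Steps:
Function('N')(V, s) = Mul(Rational(1, 3), s)
Function('P')(U) = Mul(Add(-1, U), Add(2, U)) (Function('P')(U) = Mul(Add(2, U), Add(-1, U)) = Mul(Add(-1, U), Add(2, U)))
X = 22 (X = Add(19, Mul(-1, -3)) = Add(19, 3) = 22)
Mul(Mul(X, Function('P')(Function('j')(Function('N')(-1, Pow(Add(0, -3), Rational(1, 2)))))), Function('L')(-5)) = Mul(Mul(22, Add(-2, Mul(Rational(1, 3), Pow(Add(0, -3), Rational(1, 2))), Pow(Mul(Rational(1, 3), Pow(Add(0, -3), Rational(1, 2))), 2))), -5) = Mul(Mul(22, Add(-2, Mul(Rational(1, 3), Pow(-3, Rational(1, 2))), Pow(Mul(Rational(1, 3), Pow(-3, Rational(1, 2))), 2))), -5) = Mul(Mul(22, Add(-2, Mul(Rational(1, 3), Mul(I, Pow(3, Rational(1, 2)))), Pow(Mul(Rational(1, 3), Mul(I, Pow(3, Rational(1, 2)))), 2))), -5) = Mul(Mul(22, Add(-2, Mul(Rational(1, 3), I, Pow(3, Rational(1, 2))), Pow(Mul(Rational(1, 3), I, Pow(3, Rational(1, 2))), 2))), -5) = Mul(Mul(22, Add(-2, Mul(Rational(1, 3), I, Pow(3, Rational(1, 2))), Rational(-1, 3))), -5) = Mul(Mul(22, Add(Rational(-7, 3), Mul(Rational(1, 3), I, Pow(3, Rational(1, 2))))), -5) = Mul(Add(Rational(-154, 3), Mul(Rational(22, 3), I, Pow(3, Rational(1, 2)))), -5) = Add(Rational(770, 3), Mul(Rational(-110, 3), I, Pow(3, Rational(1, 2))))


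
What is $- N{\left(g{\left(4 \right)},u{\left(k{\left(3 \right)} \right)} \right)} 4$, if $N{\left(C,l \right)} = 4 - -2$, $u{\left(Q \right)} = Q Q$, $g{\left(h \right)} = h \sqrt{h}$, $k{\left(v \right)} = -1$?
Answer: $-24$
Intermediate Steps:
$g{\left(h \right)} = h^{\frac{3}{2}}$
$u{\left(Q \right)} = Q^{2}$
$N{\left(C,l \right)} = 6$ ($N{\left(C,l \right)} = 4 + 2 = 6$)
$- N{\left(g{\left(4 \right)},u{\left(k{\left(3 \right)} \right)} \right)} 4 = - 6 \cdot 4 = \left(-1\right) 24 = -24$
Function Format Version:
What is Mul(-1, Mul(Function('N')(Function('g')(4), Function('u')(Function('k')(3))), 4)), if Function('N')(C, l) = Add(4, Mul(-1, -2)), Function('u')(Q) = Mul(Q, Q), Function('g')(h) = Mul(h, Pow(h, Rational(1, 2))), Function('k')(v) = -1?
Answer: -24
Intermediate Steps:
Function('g')(h) = Pow(h, Rational(3, 2))
Function('u')(Q) = Pow(Q, 2)
Function('N')(C, l) = 6 (Function('N')(C, l) = Add(4, 2) = 6)
Mul(-1, Mul(Function('N')(Function('g')(4), Function('u')(Function('k')(3))), 4)) = Mul(-1, Mul(6, 4)) = Mul(-1, 24) = -24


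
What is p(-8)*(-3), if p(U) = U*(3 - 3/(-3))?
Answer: 96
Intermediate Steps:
p(U) = 4*U (p(U) = U*(3 - 3*(-⅓)) = U*(3 + 1) = U*4 = 4*U)
p(-8)*(-3) = (4*(-8))*(-3) = -32*(-3) = 96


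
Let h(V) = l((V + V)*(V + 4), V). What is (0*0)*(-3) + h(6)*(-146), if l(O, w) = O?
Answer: -17520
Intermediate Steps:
h(V) = 2*V*(4 + V) (h(V) = (V + V)*(V + 4) = (2*V)*(4 + V) = 2*V*(4 + V))
(0*0)*(-3) + h(6)*(-146) = (0*0)*(-3) + (2*6*(4 + 6))*(-146) = 0*(-3) + (2*6*10)*(-146) = 0 + 120*(-146) = 0 - 17520 = -17520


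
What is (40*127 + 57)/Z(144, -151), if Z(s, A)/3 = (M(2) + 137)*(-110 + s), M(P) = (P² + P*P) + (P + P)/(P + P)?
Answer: 5137/14892 ≈ 0.34495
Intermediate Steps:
M(P) = 1 + 2*P² (M(P) = (P² + P²) + (2*P)/((2*P)) = 2*P² + (2*P)*(1/(2*P)) = 2*P² + 1 = 1 + 2*P²)
Z(s, A) = -48180 + 438*s (Z(s, A) = 3*(((1 + 2*2²) + 137)*(-110 + s)) = 3*(((1 + 2*4) + 137)*(-110 + s)) = 3*(((1 + 8) + 137)*(-110 + s)) = 3*((9 + 137)*(-110 + s)) = 3*(146*(-110 + s)) = 3*(-16060 + 146*s) = -48180 + 438*s)
(40*127 + 57)/Z(144, -151) = (40*127 + 57)/(-48180 + 438*144) = (5080 + 57)/(-48180 + 63072) = 5137/14892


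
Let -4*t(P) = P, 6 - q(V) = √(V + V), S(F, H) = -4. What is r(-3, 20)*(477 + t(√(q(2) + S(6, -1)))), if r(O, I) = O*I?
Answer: -28620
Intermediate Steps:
q(V) = 6 - √2*√V (q(V) = 6 - √(V + V) = 6 - √(2*V) = 6 - √2*√V)
r(O, I) = I*O
t(P) = -P/4
r(-3, 20)*(477 + t(√(q(2) + S(6, -1)))) = (20*(-3))*(477 - √((6 - √2*√2) - 4)/4) = -60*(477 - √((6 - 2) - 4)/4) = -60*(477 - √(4 - 4)/4) = -60*(477 - √0/4) = -60*(477 - ¼*0) = -60*(477 + 0) = -60*477 = -28620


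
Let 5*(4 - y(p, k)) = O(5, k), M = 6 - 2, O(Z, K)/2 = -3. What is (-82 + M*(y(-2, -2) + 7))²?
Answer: 27556/25 ≈ 1102.2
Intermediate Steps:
O(Z, K) = -6 (O(Z, K) = 2*(-3) = -6)
M = 4
y(p, k) = 26/5 (y(p, k) = 4 - ⅕*(-6) = 4 + 6/5 = 26/5)
(-82 + M*(y(-2, -2) + 7))² = (-82 + 4*(26/5 + 7))² = (-82 + 4*(61/5))² = (-82 + 244/5)² = (-166/5)² = 27556/25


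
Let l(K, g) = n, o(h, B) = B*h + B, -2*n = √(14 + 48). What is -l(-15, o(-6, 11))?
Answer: √62/2 ≈ 3.9370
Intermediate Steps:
n = -√62/2 (n = -√(14 + 48)/2 = -√62/2 ≈ -3.9370)
o(h, B) = B + B*h
l(K, g) = -√62/2
-l(-15, o(-6, 11)) = -(-1)*√62/2 = √62/2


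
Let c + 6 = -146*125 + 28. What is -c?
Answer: 18228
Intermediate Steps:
c = -18228 (c = -6 + (-146*125 + 28) = -6 + (-18250 + 28) = -6 - 18222 = -18228)
-c = -1*(-18228) = 18228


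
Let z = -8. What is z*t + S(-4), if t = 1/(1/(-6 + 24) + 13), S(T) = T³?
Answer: -15184/235 ≈ -64.613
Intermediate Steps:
t = 18/235 (t = 1/(1/18 + 13) = 1/(235/18) = 18/235 ≈ 0.076596)
z*t + S(-4) = -8*18/235 + (-4)³ = -144/235 - 64 = -15184/235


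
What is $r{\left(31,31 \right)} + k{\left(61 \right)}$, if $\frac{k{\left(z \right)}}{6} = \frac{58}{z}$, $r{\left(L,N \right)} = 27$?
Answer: $\frac{1995}{61} \approx 32.705$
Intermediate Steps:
$k{\left(z \right)} = \frac{348}{z}$ ($k{\left(z \right)} = 6 \frac{58}{z} = \frac{348}{z}$)
$r{\left(31,31 \right)} + k{\left(61 \right)} = 27 + \frac{348}{61} = \frac{1995}{61}$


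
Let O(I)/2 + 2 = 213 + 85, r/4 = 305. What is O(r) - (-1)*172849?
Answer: 173441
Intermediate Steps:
r = 1220 (r = 4*305 = 1220)
O(I) = 592 (O(I) = -4 + 2*(213 + 85) = -4 + 2*298 = -4 + 596 = 592)
O(r) - (-1)*172849 = 592 - (-1)*172849 = 592 - 1*(-172849) = 592 + 172849 = 173441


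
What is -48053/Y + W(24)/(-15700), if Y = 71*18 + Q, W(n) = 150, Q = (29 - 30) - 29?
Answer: -7546193/195936 ≈ -38.514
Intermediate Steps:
Q = -30 (Q = -1 - 29 = -30)
Y = 1248 (Y = 71*18 - 30 = 1278 - 30 = 1248)
-48053/Y + W(24)/(-15700) = -48053/1248 + 150/(-15700) = -48053*1/1248 + 150*(-1/15700) = -48053/1248 - 3/314 = -7546193/195936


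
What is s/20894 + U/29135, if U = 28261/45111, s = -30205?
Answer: -39698112406591/27461171932590 ≈ -1.4456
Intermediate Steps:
U = 28261/45111 (U = 28261*(1/45111) = 28261/45111 ≈ 0.62648)
s/20894 + U/29135 = -30205/20894 + (28261/45111)/29135 = -30205*1/20894 + (28261/45111)*(1/29135) = -30205/20894 + 28261/1314308985 = -39698112406591/27461171932590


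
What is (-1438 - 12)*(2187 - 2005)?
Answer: -263900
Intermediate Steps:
(-1438 - 12)*(2187 - 2005) = -1450*182 = -263900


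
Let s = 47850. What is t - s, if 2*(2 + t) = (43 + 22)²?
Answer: -91479/2 ≈ -45740.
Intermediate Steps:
t = 4221/2 (t = -2 + (43 + 22)²/2 = -2 + (½)*65² = -2 + (½)*4225 = -2 + 4225/2 = 4221/2 ≈ 2110.5)
t - s = 4221/2 - 1*47850 = 4221/2 - 47850 = -91479/2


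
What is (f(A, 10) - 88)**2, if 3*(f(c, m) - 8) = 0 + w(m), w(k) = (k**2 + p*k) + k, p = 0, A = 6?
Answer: 16900/9 ≈ 1877.8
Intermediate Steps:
w(k) = k + k**2 (w(k) = (k**2 + 0*k) + k = (k**2 + 0) + k = k**2 + k = k + k**2)
f(c, m) = 8 + m*(1 + m)/3 (f(c, m) = 8 + (0 + m*(1 + m))/3 = 8 + (m*(1 + m))/3 = 8 + m*(1 + m)/3)
(f(A, 10) - 88)**2 = ((8 + (1/3)*10*(1 + 10)) - 88)**2 = ((8 + (1/3)*10*11) - 88)**2 = ((8 + 110/3) - 88)**2 = (134/3 - 88)**2 = (-130/3)**2 = 16900/9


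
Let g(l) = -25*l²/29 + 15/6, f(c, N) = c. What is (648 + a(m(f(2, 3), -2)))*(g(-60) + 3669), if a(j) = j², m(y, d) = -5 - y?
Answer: 22964059/58 ≈ 3.9593e+5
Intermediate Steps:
g(l) = 5/2 - 25*l²/29 (g(l) = -25*l²*(1/29) + 15*(⅙) = -25*l²/29 + 5/2 = 5/2 - 25*l²/29)
(648 + a(m(f(2, 3), -2)))*(g(-60) + 3669) = (648 + (-5 - 1*2)²)*((5/2 - 25/29*(-60)²) + 3669) = (648 + (-5 - 2)²)*((5/2 - 25/29*3600) + 3669) = (648 + (-7)²)*((5/2 - 90000/29) + 3669) = (648 + 49)*(-179855/58 + 3669) = 697*(32947/58) = 22964059/58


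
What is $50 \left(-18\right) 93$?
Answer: $-83700$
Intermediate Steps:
$50 \left(-18\right) 93 = \left(-900\right) 93 = -83700$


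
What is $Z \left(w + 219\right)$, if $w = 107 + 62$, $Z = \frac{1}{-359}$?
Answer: $- \frac{388}{359} \approx -1.0808$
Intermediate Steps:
$Z = - \frac{1}{359} \approx -0.0027855$
$w = 169$
$Z \left(w + 219\right) = - \frac{169 + 219}{359} = \left(- \frac{1}{359}\right) 388 = - \frac{388}{359}$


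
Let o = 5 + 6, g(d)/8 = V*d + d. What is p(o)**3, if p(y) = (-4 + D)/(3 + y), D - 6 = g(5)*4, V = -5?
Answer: -32461759/343 ≈ -94641.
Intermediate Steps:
g(d) = -32*d (g(d) = 8*(-5*d + d) = 8*(-4*d) = -32*d)
D = -634 (D = 6 - 32*5*4 = 6 - 160*4 = 6 - 640 = -634)
o = 11
p(y) = -638/(3 + y) (p(y) = (-4 - 634)/(3 + y) = -638/(3 + y))
p(o)**3 = (-638/(3 + 11))**3 = (-638/14)**3 = (-638*1/14)**3 = (-319/7)**3 = -32461759/343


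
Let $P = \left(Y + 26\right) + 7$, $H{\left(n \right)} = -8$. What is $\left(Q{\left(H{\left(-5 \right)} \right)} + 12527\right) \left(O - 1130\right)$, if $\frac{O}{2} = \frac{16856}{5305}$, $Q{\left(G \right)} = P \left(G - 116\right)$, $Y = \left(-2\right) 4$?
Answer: $- \frac{56193762526}{5305} \approx -1.0593 \cdot 10^{7}$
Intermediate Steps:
$Y = -8$
$P = 25$ ($P = \left(-8 + 26\right) + 7 = 18 + 7 = 25$)
$Q{\left(G \right)} = -2900 + 25 G$ ($Q{\left(G \right)} = 25 \left(G - 116\right) = 25 \left(-116 + G\right) = -2900 + 25 G$)
$O = \frac{33712}{5305}$ ($O = 2 \cdot \frac{16856}{5305} = \frac{33712}{5305} \approx 6.3548$)
$\left(Q{\left(H{\left(-5 \right)} \right)} + 12527\right) \left(O - 1130\right) = \left(\left(-2900 + 25 \left(-8\right)\right) + 12527\right) \left(\frac{33712}{5305} - 1130\right) = \left(\left(-2900 - 200\right) + 12527\right) \left(- \frac{5960938}{5305}\right) = \left(-3100 + 12527\right) \left(- \frac{5960938}{5305}\right) = 9427 \left(- \frac{5960938}{5305}\right) = - \frac{56193762526}{5305}$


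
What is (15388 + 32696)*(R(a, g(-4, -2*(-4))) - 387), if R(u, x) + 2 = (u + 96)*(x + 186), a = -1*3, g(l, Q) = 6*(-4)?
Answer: 705728868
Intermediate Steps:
g(l, Q) = -24
a = -3
R(u, x) = -2 + (96 + u)*(186 + x) (R(u, x) = -2 + (u + 96)*(x + 186) = -2 + (96 + u)*(186 + x))
(15388 + 32696)*(R(a, g(-4, -2*(-4))) - 387) = (15388 + 32696)*((17854 + 96*(-24) + 186*(-3) - 3*(-24)) - 387) = 48084*((17854 - 2304 - 558 + 72) - 387) = 48084*(15064 - 387) = 48084*14677 = 705728868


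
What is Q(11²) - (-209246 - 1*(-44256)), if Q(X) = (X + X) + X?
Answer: 165353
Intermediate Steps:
Q(X) = 3*X (Q(X) = 2*X + X = 3*X)
Q(11²) - (-209246 - 1*(-44256)) = 3*11² - (-209246 - 1*(-44256)) = 3*121 - (-209246 + 44256) = 363 - 1*(-164990) = 363 + 164990 = 165353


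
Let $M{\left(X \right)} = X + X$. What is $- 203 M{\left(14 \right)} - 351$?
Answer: $-6035$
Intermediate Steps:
$M{\left(X \right)} = 2 X$
$- 203 M{\left(14 \right)} - 351 = - 203 \cdot 2 \cdot 14 - 351 = \left(-203\right) 28 - 351 = -5684 - 351 = -6035$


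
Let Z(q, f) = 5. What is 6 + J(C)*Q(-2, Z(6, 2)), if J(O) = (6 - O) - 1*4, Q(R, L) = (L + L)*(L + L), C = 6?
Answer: -394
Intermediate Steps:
Q(R, L) = 4*L² (Q(R, L) = (2*L)*(2*L) = 4*L²)
J(O) = 2 - O (J(O) = (6 - O) - 4 = 2 - O)
6 + J(C)*Q(-2, Z(6, 2)) = 6 + (2 - 1*6)*(4*5²) = 6 + (2 - 6)*(4*25) = 6 - 4*100 = 6 - 400 = -394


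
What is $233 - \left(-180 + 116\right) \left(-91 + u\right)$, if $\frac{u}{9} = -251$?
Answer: $-150167$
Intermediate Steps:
$u = -2259$ ($u = 9 \left(-251\right) = -2259$)
$233 - \left(-180 + 116\right) \left(-91 + u\right) = 233 - \left(-180 + 116\right) \left(-91 - 2259\right) = 233 - \left(-64\right) \left(-2350\right) = 233 - 150400 = -150167$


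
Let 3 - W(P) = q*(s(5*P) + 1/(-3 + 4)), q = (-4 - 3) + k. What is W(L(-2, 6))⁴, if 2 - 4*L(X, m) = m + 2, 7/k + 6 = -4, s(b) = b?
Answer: 784076601361/160000 ≈ 4.9005e+6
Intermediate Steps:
k = -7/10 (k = 7/(-6 - 4) = 7/(-10) = 7*(-⅒) = -7/10 ≈ -0.70000)
L(X, m) = -m/4 (L(X, m) = ½ - (m + 2)/4 = ½ - (2 + m)/4 = ½ + (-½ - m/4) = -m/4)
q = -77/10 (q = (-4 - 3) - 7/10 = -7 - 7/10 = -77/10 ≈ -7.7000)
W(P) = 107/10 + 77*P/2 (W(P) = 3 - (-77)*(5*P + 1/(-3 + 4))/10 = 3 - (-77)*(5*P + 1/1)/10 = 3 - (-77)*(5*P + 1)/10 = 3 - (-77)*(1 + 5*P)/10 = 3 - (-77/10 - 77*P/2) = 3 + (77/10 + 77*P/2) = 107/10 + 77*P/2)
W(L(-2, 6))⁴ = (107/10 + 77*(-¼*6)/2)⁴ = (107/10 + (77/2)*(-3/2))⁴ = (107/10 - 231/4)⁴ = (-941/20)⁴ = 784076601361/160000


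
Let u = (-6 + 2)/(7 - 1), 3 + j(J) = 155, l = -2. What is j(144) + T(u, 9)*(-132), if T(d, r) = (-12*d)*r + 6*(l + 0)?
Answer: -7768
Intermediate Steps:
j(J) = 152 (j(J) = -3 + 155 = 152)
u = -2/3 (u = -4/6 = -4*1/6 = -2/3 ≈ -0.66667)
T(d, r) = -12 - 12*d*r (T(d, r) = (-12*d)*r + 6*(-2 + 0) = -12*d*r + 6*(-2) = -12*d*r - 12 = -12 - 12*d*r)
j(144) + T(u, 9)*(-132) = 152 + (-12 - 12*(-2/3)*9)*(-132) = 152 + (-12 + 72)*(-132) = 152 + 60*(-132) = 152 - 7920 = -7768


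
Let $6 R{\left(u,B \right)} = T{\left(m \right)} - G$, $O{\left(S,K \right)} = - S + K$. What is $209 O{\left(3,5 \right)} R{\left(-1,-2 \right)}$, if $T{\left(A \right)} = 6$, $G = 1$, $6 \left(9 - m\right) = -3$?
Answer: $\frac{1045}{3} \approx 348.33$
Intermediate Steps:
$m = \frac{19}{2}$ ($m = 9 - - \frac{1}{2} = 9 + \frac{1}{2} = \frac{19}{2} \approx 9.5$)
$O{\left(S,K \right)} = K - S$
$R{\left(u,B \right)} = \frac{5}{6}$ ($R{\left(u,B \right)} = \frac{6 - 1}{6} = \frac{1}{6} \cdot 5 = \frac{5}{6}$)
$209 O{\left(3,5 \right)} R{\left(-1,-2 \right)} = 209 \left(5 - 3\right) \frac{5}{6} = 209 \cdot 2 \cdot \frac{5}{6} = 209 \cdot \frac{5}{3} = \frac{1045}{3}$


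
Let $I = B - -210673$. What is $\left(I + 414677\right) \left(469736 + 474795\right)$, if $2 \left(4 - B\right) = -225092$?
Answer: $696969424900$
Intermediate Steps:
$B = 112550$ ($B = 4 - -112546 = 4 + 112546 = 112550$)
$I = 323223$ ($I = 112550 - -210673 = 112550 + 210673 = 323223$)
$\left(I + 414677\right) \left(469736 + 474795\right) = \left(323223 + 414677\right) \left(469736 + 474795\right) = 737900 \cdot 944531 = 696969424900$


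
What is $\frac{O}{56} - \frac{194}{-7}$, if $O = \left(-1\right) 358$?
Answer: $\frac{597}{28} \approx 21.321$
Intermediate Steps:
$O = -358$
$\frac{O}{56} - \frac{194}{-7} = - \frac{358}{56} - \frac{194}{-7} = \left(-358\right) \frac{1}{56} - - \frac{194}{7} = - \frac{179}{28} + \frac{194}{7} = \frac{597}{28}$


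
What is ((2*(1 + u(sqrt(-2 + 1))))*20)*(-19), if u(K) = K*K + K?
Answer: -760*I ≈ -760.0*I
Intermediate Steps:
u(K) = K + K**2 (u(K) = K**2 + K = K + K**2)
((2*(1 + u(sqrt(-2 + 1))))*20)*(-19) = ((2*(1 + sqrt(-2 + 1)*(1 + sqrt(-2 + 1))))*20)*(-19) = ((2*(1 + sqrt(-1)*(1 + sqrt(-1))))*20)*(-19) = ((2*(1 + I*(1 + I)))*20)*(-19) = ((2 + 2*I*(1 + I))*20)*(-19) = (40 + 40*I*(1 + I))*(-19) = -760 - 760*I*(1 + I)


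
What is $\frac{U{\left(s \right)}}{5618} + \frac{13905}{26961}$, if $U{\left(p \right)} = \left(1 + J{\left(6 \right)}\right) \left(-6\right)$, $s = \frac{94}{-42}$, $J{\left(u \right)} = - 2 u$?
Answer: $\frac{13316286}{25244483} \approx 0.52749$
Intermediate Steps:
$s = - \frac{47}{21}$ ($s = 94 \left(- \frac{1}{42}\right) = - \frac{47}{21} \approx -2.2381$)
$U{\left(p \right)} = 66$ ($U{\left(p \right)} = \left(1 - 12\right) \left(-6\right) = \left(-11\right) \left(-6\right) = 66$)
$\frac{U{\left(s \right)}}{5618} + \frac{13905}{26961} = \frac{66}{5618} + \frac{13905}{26961} = 66 \cdot \frac{1}{5618} + 13905 \cdot \frac{1}{26961} = \frac{33}{2809} + \frac{4635}{8987} = \frac{13316286}{25244483}$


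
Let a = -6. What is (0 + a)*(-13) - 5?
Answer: 73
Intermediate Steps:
(0 + a)*(-13) - 5 = (0 - 6)*(-13) - 5 = -6*(-13) - 5 = 78 - 5 = 73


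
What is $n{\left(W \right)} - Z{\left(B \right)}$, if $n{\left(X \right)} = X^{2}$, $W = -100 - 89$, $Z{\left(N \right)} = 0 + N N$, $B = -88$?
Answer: $27977$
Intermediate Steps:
$Z{\left(N \right)} = N^{2}$ ($Z{\left(N \right)} = 0 + N^{2} = N^{2}$)
$W = -189$
$n{\left(W \right)} - Z{\left(B \right)} = \left(-189\right)^{2} - \left(-88\right)^{2} = 35721 - 7744 = 27977$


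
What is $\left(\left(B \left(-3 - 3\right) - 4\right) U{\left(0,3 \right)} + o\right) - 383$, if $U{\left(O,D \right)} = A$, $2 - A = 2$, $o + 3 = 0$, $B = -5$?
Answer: $-386$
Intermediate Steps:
$o = -3$ ($o = -3 + 0 = -3$)
$A = 0$ ($A = 2 - 2 = 0$)
$U{\left(O,D \right)} = 0$
$\left(\left(B \left(-3 - 3\right) - 4\right) U{\left(0,3 \right)} + o\right) - 383 = \left(\left(- 5 \left(-3 - 3\right) - 4\right) 0 - 3\right) - 383 = \left(\left(\left(-5\right) \left(-6\right) - 4\right) 0 - 3\right) - 383 = \left(\left(30 - 4\right) 0 - 3\right) - 383 = \left(26 \cdot 0 - 3\right) - 383 = \left(0 - 3\right) - 383 = -3 - 383 = -386$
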